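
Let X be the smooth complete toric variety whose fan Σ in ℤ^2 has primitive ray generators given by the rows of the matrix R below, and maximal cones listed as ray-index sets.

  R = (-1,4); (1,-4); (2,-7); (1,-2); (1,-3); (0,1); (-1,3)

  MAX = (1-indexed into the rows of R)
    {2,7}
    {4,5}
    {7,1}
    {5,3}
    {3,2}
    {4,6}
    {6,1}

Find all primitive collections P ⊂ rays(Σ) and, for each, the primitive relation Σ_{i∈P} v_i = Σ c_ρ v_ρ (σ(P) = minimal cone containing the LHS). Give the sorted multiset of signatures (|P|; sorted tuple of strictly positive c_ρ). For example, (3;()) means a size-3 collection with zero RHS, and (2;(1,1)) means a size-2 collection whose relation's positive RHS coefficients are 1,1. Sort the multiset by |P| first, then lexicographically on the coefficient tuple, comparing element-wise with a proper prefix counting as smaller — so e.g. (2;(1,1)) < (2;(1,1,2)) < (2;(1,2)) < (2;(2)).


Δ(Σ) — 7 vertices, 14 min non-faces:

  • {1,2}:  v_{1} + v_{2} = 0 — sig = (2;())
  • {5,7}:  v_{5} + v_{7} = 0 — sig = (2;())
  • {1,3}:  v_{1} + v_{3} = v_{5} — sig = (2;(1))
  • {1,5}:  v_{1} + v_{5} = v_{6} — sig = (2;(1))
  • {2,5}:  v_{2} + v_{5} = v_{3} — sig = (2;(1))
  • {2,6}:  v_{2} + v_{6} = v_{5} — sig = (2;(1))
  • {3,7}:  v_{3} + v_{7} = v_{2} — sig = (2;(1))
  • {4,7}:  v_{4} + v_{7} = v_{6} — sig = (2;(1))
  • {5,6}:  v_{5} + v_{6} = v_{4} — sig = (2;(1))
  • {6,7}:  v_{6} + v_{7} = v_{1} — sig = (2;(1))
  • {1,4}:  v_{1} + v_{4} = 2·v_{6} — sig = (2;(2))
  • {2,4}:  v_{2} + v_{4} = 2·v_{5} — sig = (2;(2))
  • {3,6}:  v_{3} + v_{6} = 2·v_{5} — sig = (2;(2))
  • {3,4}:  v_{3} + v_{4} = 3·v_{5} — sig = (2;(3))

Sorted signature multiset PRS(X):
    (2;())
    (2;())
    (2;(1))
    (2;(1))
    (2;(1))
    (2;(1))
    (2;(1))
    (2;(1))
    (2;(1))
    (2;(1))
    (2;(2))
    (2;(2))
    (2;(2))
    (2;(3))


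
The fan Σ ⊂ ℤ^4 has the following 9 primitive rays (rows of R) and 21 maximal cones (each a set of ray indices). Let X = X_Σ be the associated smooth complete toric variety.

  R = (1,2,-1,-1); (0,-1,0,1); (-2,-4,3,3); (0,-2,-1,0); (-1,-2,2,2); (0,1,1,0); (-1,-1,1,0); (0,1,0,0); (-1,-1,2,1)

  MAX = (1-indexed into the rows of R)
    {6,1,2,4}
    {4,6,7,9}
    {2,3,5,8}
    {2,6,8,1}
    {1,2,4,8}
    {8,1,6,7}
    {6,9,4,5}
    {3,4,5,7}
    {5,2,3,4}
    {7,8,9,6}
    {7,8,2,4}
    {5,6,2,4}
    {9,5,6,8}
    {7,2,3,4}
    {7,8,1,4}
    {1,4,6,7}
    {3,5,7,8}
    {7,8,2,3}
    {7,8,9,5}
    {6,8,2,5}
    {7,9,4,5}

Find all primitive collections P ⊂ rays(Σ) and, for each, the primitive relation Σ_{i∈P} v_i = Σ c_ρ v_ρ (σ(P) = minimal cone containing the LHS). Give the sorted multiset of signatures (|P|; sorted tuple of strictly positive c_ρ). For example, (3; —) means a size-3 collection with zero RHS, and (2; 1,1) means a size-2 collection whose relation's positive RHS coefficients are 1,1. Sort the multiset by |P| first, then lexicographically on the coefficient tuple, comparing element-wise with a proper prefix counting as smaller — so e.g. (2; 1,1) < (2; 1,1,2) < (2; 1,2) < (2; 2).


Primitive collections (14):

  P={1,3}:  v_{1} + v_{3} = v_{5}  →  sig = (2; 1)
  P={1,9}:  v_{1} + v_{9} = v_{6}  →  sig = (2; 1)
  P={2,9}:  v_{2} + v_{9} = v_{5}  →  sig = (2; 1)
  P={1,5}:  v_{1} + v_{5} = v_{2} + v_{6}  →  sig = (2; 1,1)
  P={3,6}:  v_{3} + v_{6} = v_{5} + v_{9}  →  sig = (2; 1,1)
  P={3,9}:  v_{3} + v_{9} = 2·v_{5} + v_{7}  →  sig = (2; 1,2)
  P={1,2,7}:  v_{1} + v_{2} + v_{7} = 0  →  sig = (3; —)
  P={4,6,8}:  v_{4} + v_{6} + v_{8} = 0  →  sig = (3; —)
  P={2,5,7}:  v_{2} + v_{5} + v_{7} = v_{3}  →  sig = (3; 1)
  P={2,6,7}:  v_{2} + v_{6} + v_{7} = v_{9}  →  sig = (3; 1)
  P={4,8,9}:  v_{4} + v_{8} + v_{9} = v_{2} + v_{7}  →  sig = (3; 1,1)
  P={4,5,8}:  v_{4} + v_{5} + v_{8} = 2·v_{2} + v_{7}  →  sig = (3; 1,2)
  P={5,6,7}:  v_{5} + v_{6} + v_{7} = 2·v_{9}  →  sig = (3; 2)
  P={3,4,8}:  v_{3} + v_{4} + v_{8} = 3·v_{2} + 2·v_{7}  →  sig = (3; 2,3)

so the primitive-relation signature multiset is
{ (2; 1) ×3,  (2; 1,1) ×2,  (2; 1,2),  (3; —) ×2,  (3; 1) ×2,  (3; 1,1),  (3; 1,2),  (3; 2),  (3; 2,3) }


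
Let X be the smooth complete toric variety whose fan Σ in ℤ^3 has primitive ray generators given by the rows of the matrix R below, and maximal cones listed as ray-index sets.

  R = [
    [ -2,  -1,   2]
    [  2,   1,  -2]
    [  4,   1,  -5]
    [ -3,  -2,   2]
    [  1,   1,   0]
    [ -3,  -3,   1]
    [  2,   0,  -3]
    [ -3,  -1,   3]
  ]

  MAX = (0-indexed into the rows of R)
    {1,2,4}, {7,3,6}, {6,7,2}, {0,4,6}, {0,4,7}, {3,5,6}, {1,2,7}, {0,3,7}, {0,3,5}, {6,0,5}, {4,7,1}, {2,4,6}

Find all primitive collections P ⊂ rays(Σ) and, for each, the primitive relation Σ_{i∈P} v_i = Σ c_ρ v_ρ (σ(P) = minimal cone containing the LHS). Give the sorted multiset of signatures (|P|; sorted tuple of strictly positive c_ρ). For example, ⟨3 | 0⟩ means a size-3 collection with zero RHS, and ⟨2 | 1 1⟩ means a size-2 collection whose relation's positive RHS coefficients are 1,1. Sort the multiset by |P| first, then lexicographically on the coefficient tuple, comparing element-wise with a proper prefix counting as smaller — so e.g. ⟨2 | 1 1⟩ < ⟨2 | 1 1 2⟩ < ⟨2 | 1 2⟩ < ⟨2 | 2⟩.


Δ(Σ) — 8 vertices, 14 min non-faces:

  P={0,1}:  v_{0} + v_{1} = 0  ⇒ sig = ⟨2 | 0⟩
  P={0,2}:  v_{0} + v_{2} = v_{6}  ⇒ sig = ⟨2 | 1⟩
  P={1,6}:  v_{1} + v_{6} = v_{2}  ⇒ sig = ⟨2 | 1⟩
  P={3,4}:  v_{3} + v_{4} = v_{0}  ⇒ sig = ⟨2 | 1⟩
  P={1,3}:  v_{1} + v_{3} = v_{6} + v_{7}  ⇒ sig = ⟨2 | 1 1⟩
  P={1,5}:  v_{1} + v_{5} = v_{3} + v_{6}  ⇒ sig = ⟨2 | 1 1⟩
  P={2,3}:  v_{2} + v_{3} = 2·v_{6} + v_{7}  ⇒ sig = ⟨2 | 1 2⟩
  P={2,5}:  v_{2} + v_{5} = v_{3} + 2·v_{6}  ⇒ sig = ⟨2 | 1 2⟩
  P={4,5}:  v_{4} + v_{5} = 2·v_{0} + v_{6}  ⇒ sig = ⟨2 | 1 2⟩
  P={5,7}:  v_{5} + v_{7} = 2·v_{3}  ⇒ sig = ⟨2 | 2⟩
  P={4,6,7}:  v_{4} + v_{6} + v_{7} = 0  ⇒ sig = ⟨3 | 0⟩
  P={0,3,6}:  v_{0} + v_{3} + v_{6} = v_{5}  ⇒ sig = ⟨3 | 1⟩
  P={0,6,7}:  v_{0} + v_{6} + v_{7} = v_{3}  ⇒ sig = ⟨3 | 1⟩
  P={2,4,7}:  v_{2} + v_{4} + v_{7} = v_{1}  ⇒ sig = ⟨3 | 1⟩

so the primitive-relation signature multiset is
{ ⟨2 | 0⟩,  ⟨2 | 1⟩ ×3,  ⟨2 | 1 1⟩ ×2,  ⟨2 | 1 2⟩ ×3,  ⟨2 | 2⟩,  ⟨3 | 0⟩,  ⟨3 | 1⟩ ×3 }


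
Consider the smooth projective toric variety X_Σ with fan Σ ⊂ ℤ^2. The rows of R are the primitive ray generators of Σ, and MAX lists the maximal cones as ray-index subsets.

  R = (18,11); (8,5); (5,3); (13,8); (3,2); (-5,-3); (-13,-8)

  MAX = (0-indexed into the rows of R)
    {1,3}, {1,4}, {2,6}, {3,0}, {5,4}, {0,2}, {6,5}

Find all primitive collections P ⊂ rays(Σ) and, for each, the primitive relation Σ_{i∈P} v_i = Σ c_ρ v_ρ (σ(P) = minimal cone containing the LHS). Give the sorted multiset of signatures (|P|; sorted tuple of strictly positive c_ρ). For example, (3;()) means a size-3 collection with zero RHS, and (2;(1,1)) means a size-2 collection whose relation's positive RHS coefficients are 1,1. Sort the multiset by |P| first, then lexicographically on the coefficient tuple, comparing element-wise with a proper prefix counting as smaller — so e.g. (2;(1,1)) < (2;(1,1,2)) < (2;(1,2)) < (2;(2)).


Σ has 14 primitive collections:

  • {2,5}:  v_{2} + v_{5} = 0  ⟹  sig = (2;())
  • {3,6}:  v_{3} + v_{6} = 0  ⟹  sig = (2;())
  • {0,5}:  v_{0} + v_{5} = v_{3}  ⟹  sig = (2;(1))
  • {0,6}:  v_{0} + v_{6} = v_{2}  ⟹  sig = (2;(1))
  • {1,2}:  v_{1} + v_{2} = v_{3}  ⟹  sig = (2;(1))
  • {1,5}:  v_{1} + v_{5} = v_{4}  ⟹  sig = (2;(1))
  • {1,6}:  v_{1} + v_{6} = v_{5}  ⟹  sig = (2;(1))
  • {2,3}:  v_{2} + v_{3} = v_{0}  ⟹  sig = (2;(1))
  • {2,4}:  v_{2} + v_{4} = v_{1}  ⟹  sig = (2;(1))
  • {3,5}:  v_{3} + v_{5} = v_{1}  ⟹  sig = (2;(1))
  • {0,4}:  v_{0} + v_{4} = v_{1} + v_{3}  ⟹  sig = (2;(1,1))
  • {0,1}:  v_{0} + v_{1} = 2·v_{3}  ⟹  sig = (2;(2))
  • {3,4}:  v_{3} + v_{4} = 2·v_{1}  ⟹  sig = (2;(2))
  • {4,6}:  v_{4} + v_{6} = 2·v_{5}  ⟹  sig = (2;(2))

so the primitive-relation signature multiset is
[(2;()), (2;()), (2;(1)), (2;(1)), (2;(1)), (2;(1)), (2;(1)), (2;(1)), (2;(1)), (2;(1)), (2;(1,1)), (2;(2)), (2;(2)), (2;(2))]


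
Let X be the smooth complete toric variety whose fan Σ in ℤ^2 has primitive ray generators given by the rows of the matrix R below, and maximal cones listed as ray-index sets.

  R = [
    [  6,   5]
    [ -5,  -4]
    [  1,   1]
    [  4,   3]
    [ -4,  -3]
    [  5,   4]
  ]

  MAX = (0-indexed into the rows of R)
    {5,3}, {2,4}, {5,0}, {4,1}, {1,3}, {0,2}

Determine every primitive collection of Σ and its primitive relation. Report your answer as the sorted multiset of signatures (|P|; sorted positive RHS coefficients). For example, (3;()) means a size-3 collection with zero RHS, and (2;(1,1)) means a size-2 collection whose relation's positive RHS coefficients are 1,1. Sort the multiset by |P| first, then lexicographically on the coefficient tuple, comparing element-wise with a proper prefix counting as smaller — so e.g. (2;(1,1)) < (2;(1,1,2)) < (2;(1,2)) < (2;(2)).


The 9 primitive collections of Σ (r=6, n=2):

  {1,5}:  v_{1} + v_{5} = 0 — sig = (2;())
  {3,4}:  v_{3} + v_{4} = 0 — sig = (2;())
  {0,1}:  v_{0} + v_{1} = v_{2} — sig = (2;(1))
  {1,2}:  v_{1} + v_{2} = v_{4} — sig = (2;(1))
  {2,3}:  v_{2} + v_{3} = v_{5} — sig = (2;(1))
  {2,5}:  v_{2} + v_{5} = v_{0} — sig = (2;(1))
  {4,5}:  v_{4} + v_{5} = v_{2} — sig = (2;(1))
  {0,3}:  v_{0} + v_{3} = 2·v_{5} — sig = (2;(2))
  {0,4}:  v_{0} + v_{4} = 2·v_{2} — sig = (2;(2))

Hence PRS(X_Σ) =
    (2;())
    (2;())
    (2;(1))
    (2;(1))
    (2;(1))
    (2;(1))
    (2;(1))
    (2;(2))
    (2;(2))


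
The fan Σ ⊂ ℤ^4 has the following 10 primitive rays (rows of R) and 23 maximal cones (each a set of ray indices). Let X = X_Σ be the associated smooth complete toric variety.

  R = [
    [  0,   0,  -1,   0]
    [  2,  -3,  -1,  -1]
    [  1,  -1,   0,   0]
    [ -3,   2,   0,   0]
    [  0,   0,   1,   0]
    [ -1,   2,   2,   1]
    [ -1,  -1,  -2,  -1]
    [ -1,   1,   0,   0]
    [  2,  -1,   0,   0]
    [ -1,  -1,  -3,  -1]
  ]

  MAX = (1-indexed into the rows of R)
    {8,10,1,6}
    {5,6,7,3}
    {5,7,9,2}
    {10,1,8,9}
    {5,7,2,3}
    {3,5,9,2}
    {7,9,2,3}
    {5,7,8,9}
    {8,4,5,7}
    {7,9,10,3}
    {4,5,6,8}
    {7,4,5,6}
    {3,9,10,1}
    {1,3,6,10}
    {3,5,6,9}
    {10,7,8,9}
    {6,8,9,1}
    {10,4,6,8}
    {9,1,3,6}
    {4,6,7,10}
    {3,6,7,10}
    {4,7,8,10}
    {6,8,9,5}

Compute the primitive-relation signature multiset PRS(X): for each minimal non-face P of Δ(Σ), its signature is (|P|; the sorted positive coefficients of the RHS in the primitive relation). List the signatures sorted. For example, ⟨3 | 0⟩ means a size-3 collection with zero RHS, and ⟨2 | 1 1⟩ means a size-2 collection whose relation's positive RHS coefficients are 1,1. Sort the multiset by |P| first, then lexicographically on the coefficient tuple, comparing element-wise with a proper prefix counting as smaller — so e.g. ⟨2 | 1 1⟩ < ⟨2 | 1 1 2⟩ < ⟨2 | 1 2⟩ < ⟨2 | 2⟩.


Primitive collections (16):

  • {1,5}:  v_{1} + v_{5} = 0 — sig = ⟨2 | 0⟩
  • {3,8}:  v_{3} + v_{8} = 0 — sig = ⟨2 | 0⟩
  • {1,7}:  v_{1} + v_{7} = v_{10} — sig = ⟨2 | 1⟩
  • {4,9}:  v_{4} + v_{9} = v_{8} — sig = ⟨2 | 1⟩
  • {5,10}:  v_{5} + v_{10} = v_{7} — sig = ⟨2 | 1⟩
  • {2,4}:  v_{2} + v_{4} = v_{5} + v_{7} — sig = ⟨2 | 1 1⟩
  • {2,6}:  v_{2} + v_{6} = v_{3} + v_{5} — sig = ⟨2 | 1 1⟩
  • {3,4}:  v_{3} + v_{4} = v_{6} + v_{7} — sig = ⟨2 | 1 1⟩
  • {1,2}:  v_{1} + v_{2} = v_{3} + v_{7} + v_{9} — sig = ⟨2 | 1 1 1⟩
  • {1,4}:  v_{1} + v_{4} = v_{6} + v_{8} + v_{10} — sig = ⟨2 | 1 1 1⟩
  • {2,8}:  v_{2} + v_{8} = v_{5} + v_{7} + v_{9} — sig = ⟨2 | 1 1 1⟩
  • {2,10}:  v_{2} + v_{10} = v_{3} + 2·v_{7} + v_{9} — sig = ⟨2 | 1 1 2⟩
  • {6,7,9}:  v_{6} + v_{7} + v_{9} = 0 — sig = ⟨3 | 0⟩
  • {6,7,8}:  v_{6} + v_{7} + v_{8} = v_{4} — sig = ⟨3 | 1⟩
  • {6,9,10}:  v_{6} + v_{9} + v_{10} = v_{1} — sig = ⟨3 | 1⟩
  • {3,5,7,9}:  v_{3} + v_{5} + v_{7} + v_{9} = v_{2} — sig = ⟨4 | 1⟩

Signatures (|P|; sorted positive RHS coefficients), sorted:
{ ⟨2 | 0⟩ ×2,  ⟨2 | 1⟩ ×3,  ⟨2 | 1 1⟩ ×3,  ⟨2 | 1 1 1⟩ ×3,  ⟨2 | 1 1 2⟩,  ⟨3 | 0⟩,  ⟨3 | 1⟩ ×2,  ⟨4 | 1⟩ }


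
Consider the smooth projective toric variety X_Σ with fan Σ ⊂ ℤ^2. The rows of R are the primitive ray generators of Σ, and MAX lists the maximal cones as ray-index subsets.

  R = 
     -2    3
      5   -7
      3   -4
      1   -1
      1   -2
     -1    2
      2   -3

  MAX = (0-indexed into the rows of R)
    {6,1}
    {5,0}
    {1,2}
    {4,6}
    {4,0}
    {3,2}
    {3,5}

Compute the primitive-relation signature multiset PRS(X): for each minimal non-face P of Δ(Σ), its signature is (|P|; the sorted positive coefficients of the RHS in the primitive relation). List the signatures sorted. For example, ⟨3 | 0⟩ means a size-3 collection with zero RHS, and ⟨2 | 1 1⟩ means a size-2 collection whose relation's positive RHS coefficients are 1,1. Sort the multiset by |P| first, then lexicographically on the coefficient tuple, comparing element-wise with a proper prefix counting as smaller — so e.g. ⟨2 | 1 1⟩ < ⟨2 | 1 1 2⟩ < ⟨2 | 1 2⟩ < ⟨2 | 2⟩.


Σ has 14 primitive collections:

  {0,6}:  v_{0} + v_{6} = 0 — sig = ⟨2 | 0⟩
  {4,5}:  v_{4} + v_{5} = 0 — sig = ⟨2 | 0⟩
  {0,1}:  v_{0} + v_{1} = v_{2} — sig = ⟨2 | 1⟩
  {0,2}:  v_{0} + v_{2} = v_{3} — sig = ⟨2 | 1⟩
  {0,3}:  v_{0} + v_{3} = v_{5} — sig = ⟨2 | 1⟩
  {2,6}:  v_{2} + v_{6} = v_{1} — sig = ⟨2 | 1⟩
  {3,4}:  v_{3} + v_{4} = v_{6} — sig = ⟨2 | 1⟩
  {3,6}:  v_{3} + v_{6} = v_{2} — sig = ⟨2 | 1⟩
  {5,6}:  v_{5} + v_{6} = v_{3} — sig = ⟨2 | 1⟩
  {1,5}:  v_{1} + v_{5} = v_{2} + v_{3} — sig = ⟨2 | 1 1⟩
  {1,3}:  v_{1} + v_{3} = 2·v_{2} — sig = ⟨2 | 2⟩
  {2,4}:  v_{2} + v_{4} = 2·v_{6} — sig = ⟨2 | 2⟩
  {2,5}:  v_{2} + v_{5} = 2·v_{3} — sig = ⟨2 | 2⟩
  {1,4}:  v_{1} + v_{4} = 3·v_{6} — sig = ⟨2 | 3⟩

Hence PRS(X_Σ) =
{ ⟨2 | 0⟩ ×2,  ⟨2 | 1⟩ ×7,  ⟨2 | 1 1⟩,  ⟨2 | 2⟩ ×3,  ⟨2 | 3⟩ }


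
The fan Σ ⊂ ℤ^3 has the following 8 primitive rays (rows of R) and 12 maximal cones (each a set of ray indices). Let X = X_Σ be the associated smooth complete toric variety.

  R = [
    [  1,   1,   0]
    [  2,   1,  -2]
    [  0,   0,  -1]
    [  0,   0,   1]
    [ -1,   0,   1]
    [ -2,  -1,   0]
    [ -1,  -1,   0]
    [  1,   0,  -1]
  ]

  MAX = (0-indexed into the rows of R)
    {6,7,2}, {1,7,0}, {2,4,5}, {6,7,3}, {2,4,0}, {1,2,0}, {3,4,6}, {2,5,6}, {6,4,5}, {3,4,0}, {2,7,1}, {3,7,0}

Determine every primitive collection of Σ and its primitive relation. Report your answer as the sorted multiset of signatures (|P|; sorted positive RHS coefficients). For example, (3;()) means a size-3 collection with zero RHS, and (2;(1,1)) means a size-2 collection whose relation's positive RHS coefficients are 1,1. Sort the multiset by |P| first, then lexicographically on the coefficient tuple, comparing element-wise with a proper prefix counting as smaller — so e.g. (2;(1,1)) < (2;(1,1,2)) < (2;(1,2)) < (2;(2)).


Σ has 12 primitive collections:

  P={0,6}:  v_{0} + v_{6} = 0 ; sig = (2;())
  P={2,3}:  v_{2} + v_{3} = 0 ; sig = (2;())
  P={4,7}:  v_{4} + v_{7} = 0 ; sig = (2;())
  P={0,5}:  v_{0} + v_{5} = v_{2} + v_{4} ; sig = (2;(1,1))
  P={1,3}:  v_{1} + v_{3} = v_{0} + v_{7} ; sig = (2;(1,1))
  P={1,4}:  v_{1} + v_{4} = v_{0} + v_{2} ; sig = (2;(1,1))
  P={1,6}:  v_{1} + v_{6} = v_{2} + v_{7} ; sig = (2;(1,1))
  P={3,5}:  v_{3} + v_{5} = v_{4} + v_{6} ; sig = (2;(1,1))
  P={5,7}:  v_{5} + v_{7} = v_{2} + v_{6} ; sig = (2;(1,1))
  P={1,5}:  v_{1} + v_{5} = 2·v_{2} ; sig = (2;(2))
  P={0,2,7}:  v_{0} + v_{2} + v_{7} = v_{1} ; sig = (3;(1))
  P={2,4,6}:  v_{2} + v_{4} + v_{6} = v_{5} ; sig = (3;(1))

Hence PRS(X_Σ) =
    (2;())
    (2;())
    (2;())
    (2;(1,1))
    (2;(1,1))
    (2;(1,1))
    (2;(1,1))
    (2;(1,1))
    (2;(1,1))
    (2;(2))
    (3;(1))
    (3;(1))


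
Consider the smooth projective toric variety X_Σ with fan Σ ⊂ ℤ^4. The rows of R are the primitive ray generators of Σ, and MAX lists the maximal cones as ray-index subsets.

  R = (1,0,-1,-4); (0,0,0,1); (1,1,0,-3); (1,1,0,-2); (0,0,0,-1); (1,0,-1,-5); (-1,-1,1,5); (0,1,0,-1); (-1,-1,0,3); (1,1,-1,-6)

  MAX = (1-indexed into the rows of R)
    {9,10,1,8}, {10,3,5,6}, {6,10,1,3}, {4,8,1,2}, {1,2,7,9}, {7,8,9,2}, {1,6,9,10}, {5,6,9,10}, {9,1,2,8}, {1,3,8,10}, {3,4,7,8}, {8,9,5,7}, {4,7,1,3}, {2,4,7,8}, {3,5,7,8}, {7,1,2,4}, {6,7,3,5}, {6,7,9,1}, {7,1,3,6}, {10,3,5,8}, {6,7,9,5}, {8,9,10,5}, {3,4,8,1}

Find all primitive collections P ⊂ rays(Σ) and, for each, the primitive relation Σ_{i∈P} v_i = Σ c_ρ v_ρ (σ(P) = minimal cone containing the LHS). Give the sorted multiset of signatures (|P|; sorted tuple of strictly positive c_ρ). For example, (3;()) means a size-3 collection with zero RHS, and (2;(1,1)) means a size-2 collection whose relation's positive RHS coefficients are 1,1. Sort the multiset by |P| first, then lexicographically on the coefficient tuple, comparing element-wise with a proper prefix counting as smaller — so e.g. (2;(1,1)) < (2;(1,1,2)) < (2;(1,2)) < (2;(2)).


Primitive collections (13):

  P={2,5}:  v_{2} + v_{5} = 0  ⇒ sig = (2;())
  P={3,9}:  v_{3} + v_{9} = 0  ⇒ sig = (2;())
  P={1,5}:  v_{1} + v_{5} = v_{6}  ⇒ sig = (2;(1))
  P={2,3}:  v_{2} + v_{3} = v_{4}  ⇒ sig = (2;(1))
  P={2,6}:  v_{2} + v_{6} = v_{1}  ⇒ sig = (2;(1))
  P={4,5}:  v_{4} + v_{5} = v_{3}  ⇒ sig = (2;(1))
  P={4,9}:  v_{4} + v_{9} = v_{2}  ⇒ sig = (2;(1))
  P={6,8}:  v_{6} + v_{8} = v_{10}  ⇒ sig = (2;(1))
  P={7,10}:  v_{7} + v_{10} = v_{5}  ⇒ sig = (2;(1))
  P={2,10}:  v_{2} + v_{10} = v_{1} + v_{8}  ⇒ sig = (2;(1,1))
  P={4,6}:  v_{4} + v_{6} = v_{1} + v_{3}  ⇒ sig = (2;(1,1))
  P={4,10}:  v_{4} + v_{10} = v_{1} + v_{3} + v_{8}  ⇒ sig = (2;(1,1,1))
  P={1,7,8}:  v_{1} + v_{7} + v_{8} = 0  ⇒ sig = (3;())

Hence PRS(X_Σ) =
[(2;()), (2;()), (2;(1)), (2;(1)), (2;(1)), (2;(1)), (2;(1)), (2;(1)), (2;(1)), (2;(1,1)), (2;(1,1)), (2;(1,1,1)), (3;())]


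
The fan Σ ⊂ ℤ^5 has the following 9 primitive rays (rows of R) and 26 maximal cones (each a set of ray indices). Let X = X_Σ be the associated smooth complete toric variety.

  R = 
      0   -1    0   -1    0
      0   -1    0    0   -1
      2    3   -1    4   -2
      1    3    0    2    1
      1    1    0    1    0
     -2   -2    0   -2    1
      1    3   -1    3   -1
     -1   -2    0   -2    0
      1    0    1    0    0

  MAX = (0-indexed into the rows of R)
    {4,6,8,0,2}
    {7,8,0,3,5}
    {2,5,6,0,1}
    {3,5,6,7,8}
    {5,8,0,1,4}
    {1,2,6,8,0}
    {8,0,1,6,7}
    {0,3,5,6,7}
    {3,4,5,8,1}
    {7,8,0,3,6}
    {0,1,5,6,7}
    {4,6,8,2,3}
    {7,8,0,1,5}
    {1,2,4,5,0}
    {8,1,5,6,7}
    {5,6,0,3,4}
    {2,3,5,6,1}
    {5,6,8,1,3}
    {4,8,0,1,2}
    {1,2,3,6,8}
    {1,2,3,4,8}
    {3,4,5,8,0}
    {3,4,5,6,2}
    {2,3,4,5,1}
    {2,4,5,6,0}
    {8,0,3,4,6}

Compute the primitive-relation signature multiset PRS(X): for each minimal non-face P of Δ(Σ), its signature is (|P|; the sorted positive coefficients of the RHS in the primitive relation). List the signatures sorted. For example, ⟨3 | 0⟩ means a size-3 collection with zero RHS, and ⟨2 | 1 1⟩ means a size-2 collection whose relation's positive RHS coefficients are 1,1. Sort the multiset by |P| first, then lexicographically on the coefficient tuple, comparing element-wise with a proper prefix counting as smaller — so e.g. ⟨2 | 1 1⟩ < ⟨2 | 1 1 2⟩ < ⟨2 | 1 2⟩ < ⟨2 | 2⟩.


Primitive collections (9):

  P={4,7}:  v_{4} + v_{7} = v_{0} ; sig = ⟨2 | 1⟩
  P={2,7}:  v_{2} + v_{7} = v_{0} + v_{1} + v_{6} ; sig = ⟨2 | 1 1 1⟩
  P={1,3,7}:  v_{1} + v_{3} + v_{7} = 0 ; sig = ⟨3 | 0⟩
  P={0,1,3}:  v_{0} + v_{1} + v_{3} = v_{4} ; sig = ⟨3 | 1⟩
  P={1,4,6}:  v_{1} + v_{4} + v_{6} = v_{2} ; sig = ⟨3 | 1⟩
  P={0,2,3}:  v_{0} + v_{2} + v_{3} = 2·v_{4} + v_{6} ; sig = ⟨3 | 1 2⟩
  P={2,5,8}:  v_{2} + v_{5} + v_{8} = 2·v_{1} + v_{3} ; sig = ⟨3 | 1 2⟩
  P={0,5,6,8}:  v_{0} + v_{5} + v_{6} + v_{8} = 0 ; sig = ⟨4 | 0⟩
  P={4,5,6,8}:  v_{4} + v_{5} + v_{6} + v_{8} = v_{1} + v_{3} ; sig = ⟨4 | 1 1⟩

so the primitive-relation signature multiset is
    |P|=2: 2 collections, coeffs (1), (1,1,1)
    |P|=3: 5 collections, coeffs (), (1), (1), (1,2), (1,2)
    |P|=4: 2 collections, coeffs (), (1,1)


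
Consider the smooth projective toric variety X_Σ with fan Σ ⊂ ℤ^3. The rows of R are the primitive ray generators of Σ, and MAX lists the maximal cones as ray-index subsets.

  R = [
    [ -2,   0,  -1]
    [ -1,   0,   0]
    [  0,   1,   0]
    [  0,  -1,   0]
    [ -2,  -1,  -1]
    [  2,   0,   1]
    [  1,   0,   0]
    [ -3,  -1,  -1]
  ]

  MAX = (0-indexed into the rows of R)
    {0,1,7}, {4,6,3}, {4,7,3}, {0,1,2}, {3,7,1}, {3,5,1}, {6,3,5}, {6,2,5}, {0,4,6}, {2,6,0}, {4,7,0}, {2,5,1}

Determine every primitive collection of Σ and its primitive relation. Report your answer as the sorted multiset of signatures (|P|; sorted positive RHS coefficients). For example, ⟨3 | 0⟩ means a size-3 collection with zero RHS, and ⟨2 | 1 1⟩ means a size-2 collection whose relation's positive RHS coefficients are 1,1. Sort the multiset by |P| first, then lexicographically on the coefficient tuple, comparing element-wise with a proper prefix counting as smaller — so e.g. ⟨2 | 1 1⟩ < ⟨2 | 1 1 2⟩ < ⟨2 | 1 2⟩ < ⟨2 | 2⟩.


Σ has 10 primitive collections:

  P={0,5}:  v_{0} + v_{5} = 0  so sig = ⟨2 | 0⟩
  P={1,6}:  v_{1} + v_{6} = 0  so sig = ⟨2 | 0⟩
  P={2,3}:  v_{2} + v_{3} = 0  so sig = ⟨2 | 0⟩
  P={0,3}:  v_{0} + v_{3} = v_{4}  so sig = ⟨2 | 1⟩
  P={1,4}:  v_{1} + v_{4} = v_{7}  so sig = ⟨2 | 1⟩
  P={2,4}:  v_{2} + v_{4} = v_{0}  so sig = ⟨2 | 1⟩
  P={4,5}:  v_{4} + v_{5} = v_{3}  so sig = ⟨2 | 1⟩
  P={6,7}:  v_{6} + v_{7} = v_{4}  so sig = ⟨2 | 1⟩
  P={2,7}:  v_{2} + v_{7} = v_{0} + v_{1}  so sig = ⟨2 | 1 1⟩
  P={5,7}:  v_{5} + v_{7} = v_{1} + v_{3}  so sig = ⟨2 | 1 1⟩

so the primitive-relation signature multiset is
{ ⟨2 | 0⟩ ×3,  ⟨2 | 1⟩ ×5,  ⟨2 | 1 1⟩ ×2 }


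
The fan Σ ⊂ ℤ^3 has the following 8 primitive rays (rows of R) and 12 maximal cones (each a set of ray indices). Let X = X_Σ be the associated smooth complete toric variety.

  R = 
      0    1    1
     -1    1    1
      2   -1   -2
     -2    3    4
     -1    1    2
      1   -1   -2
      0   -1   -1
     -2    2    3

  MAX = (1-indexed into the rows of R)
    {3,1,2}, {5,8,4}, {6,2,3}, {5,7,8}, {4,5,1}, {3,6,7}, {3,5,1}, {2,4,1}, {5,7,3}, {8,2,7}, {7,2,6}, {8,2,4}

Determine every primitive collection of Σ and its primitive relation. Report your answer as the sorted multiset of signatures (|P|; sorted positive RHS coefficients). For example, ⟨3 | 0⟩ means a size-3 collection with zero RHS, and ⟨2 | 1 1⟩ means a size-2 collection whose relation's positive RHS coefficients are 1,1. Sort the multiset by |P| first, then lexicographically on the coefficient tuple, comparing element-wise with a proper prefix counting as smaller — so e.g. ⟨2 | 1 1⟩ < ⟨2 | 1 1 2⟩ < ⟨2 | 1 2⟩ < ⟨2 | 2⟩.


Δ(Σ) — 8 vertices, 11 min non-faces:

  P = {1,7}:  v_{1} + v_{7} = 0  →  sig = ⟨2 | 0⟩
  P = {5,6}:  v_{5} + v_{6} = 0  →  sig = ⟨2 | 0⟩
  P = {1,8}:  v_{1} + v_{8} = v_{4}  →  sig = ⟨2 | 1⟩
  P = {2,5}:  v_{2} + v_{5} = v_{8}  →  sig = ⟨2 | 1⟩
  P = {3,8}:  v_{3} + v_{8} = v_{1}  →  sig = ⟨2 | 1⟩
  P = {4,7}:  v_{4} + v_{7} = v_{8}  →  sig = ⟨2 | 1⟩
  P = {6,8}:  v_{6} + v_{8} = v_{2}  →  sig = ⟨2 | 1⟩
  P = {1,6}:  v_{1} + v_{6} = v_{2} + v_{3}  →  sig = ⟨2 | 1 1⟩
  P = {4,6}:  v_{4} + v_{6} = v_{1} + v_{2}  →  sig = ⟨2 | 1 1⟩
  P = {3,4}:  v_{3} + v_{4} = 2·v_{1}  →  sig = ⟨2 | 2⟩
  P = {2,3,7}:  v_{2} + v_{3} + v_{7} = v_{6}  →  sig = ⟨3 | 1⟩

so the primitive-relation signature multiset is
    |P|=2: 10 collections, coeffs (), (), (1), (1), (1), (1), (1), (1,1), (1,1), (2)
    |P|=3: 1 collection, coeffs (1)


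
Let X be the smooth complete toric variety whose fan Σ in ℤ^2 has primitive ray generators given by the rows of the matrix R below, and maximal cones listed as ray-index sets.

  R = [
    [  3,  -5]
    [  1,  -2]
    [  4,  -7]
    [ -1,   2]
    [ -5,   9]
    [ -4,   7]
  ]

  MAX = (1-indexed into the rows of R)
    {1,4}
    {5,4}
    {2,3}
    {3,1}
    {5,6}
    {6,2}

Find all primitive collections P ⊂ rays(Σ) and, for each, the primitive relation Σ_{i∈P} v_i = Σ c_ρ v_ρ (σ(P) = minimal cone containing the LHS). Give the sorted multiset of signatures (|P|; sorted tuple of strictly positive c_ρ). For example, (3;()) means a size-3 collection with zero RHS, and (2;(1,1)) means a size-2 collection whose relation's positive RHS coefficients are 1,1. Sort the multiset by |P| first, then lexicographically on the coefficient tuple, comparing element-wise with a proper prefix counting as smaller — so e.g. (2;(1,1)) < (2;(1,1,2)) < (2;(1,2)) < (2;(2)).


|primitive collections| = 9. Relations:

  • {2,4}:  v_{2} + v_{4} = 0  ⇒ sig = (2;())
  • {3,6}:  v_{3} + v_{6} = 0  ⇒ sig = (2;())
  • {1,2}:  v_{1} + v_{2} = v_{3}  ⇒ sig = (2;(1))
  • {1,6}:  v_{1} + v_{6} = v_{4}  ⇒ sig = (2;(1))
  • {2,5}:  v_{2} + v_{5} = v_{6}  ⇒ sig = (2;(1))
  • {3,4}:  v_{3} + v_{4} = v_{1}  ⇒ sig = (2;(1))
  • {3,5}:  v_{3} + v_{5} = v_{4}  ⇒ sig = (2;(1))
  • {4,6}:  v_{4} + v_{6} = v_{5}  ⇒ sig = (2;(1))
  • {1,5}:  v_{1} + v_{5} = 2·v_{4}  ⇒ sig = (2;(2))

Signatures (|P|; sorted positive RHS coefficients), sorted:
[(2;()), (2;()), (2;(1)), (2;(1)), (2;(1)), (2;(1)), (2;(1)), (2;(1)), (2;(2))]


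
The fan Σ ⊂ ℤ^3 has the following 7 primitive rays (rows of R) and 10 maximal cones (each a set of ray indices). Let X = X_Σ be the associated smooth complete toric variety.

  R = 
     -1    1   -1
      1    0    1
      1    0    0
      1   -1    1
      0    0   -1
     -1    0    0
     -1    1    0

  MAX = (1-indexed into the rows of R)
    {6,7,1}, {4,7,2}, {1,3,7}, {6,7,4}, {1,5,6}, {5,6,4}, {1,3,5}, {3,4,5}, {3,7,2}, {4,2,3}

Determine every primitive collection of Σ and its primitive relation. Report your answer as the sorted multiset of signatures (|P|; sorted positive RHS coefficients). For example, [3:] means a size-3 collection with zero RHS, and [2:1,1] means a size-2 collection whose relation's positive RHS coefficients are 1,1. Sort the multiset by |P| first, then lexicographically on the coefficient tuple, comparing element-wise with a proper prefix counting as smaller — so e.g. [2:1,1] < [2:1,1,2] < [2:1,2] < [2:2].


Δ(Σ) — 7 vertices, 7 min non-faces:

  {1,4}:  v_{1} + v_{4} = 0 ; sig = [2:]
  {3,6}:  v_{3} + v_{6} = 0 ; sig = [2:]
  {2,5}:  v_{2} + v_{5} = v_{3} ; sig = [2:1]
  {5,7}:  v_{5} + v_{7} = v_{1} ; sig = [2:1]
  {1,2}:  v_{1} + v_{2} = v_{3} + v_{7} ; sig = [2:1,1]
  {2,6}:  v_{2} + v_{6} = v_{4} + v_{7} ; sig = [2:1,1]
  {3,4,7}:  v_{3} + v_{4} + v_{7} = v_{2} ; sig = [3:1]

Hence PRS(X_Σ) =
    |P|=2: 6 collections, coeffs (), (), (1), (1), (1,1), (1,1)
    |P|=3: 1 collection, coeffs (1)


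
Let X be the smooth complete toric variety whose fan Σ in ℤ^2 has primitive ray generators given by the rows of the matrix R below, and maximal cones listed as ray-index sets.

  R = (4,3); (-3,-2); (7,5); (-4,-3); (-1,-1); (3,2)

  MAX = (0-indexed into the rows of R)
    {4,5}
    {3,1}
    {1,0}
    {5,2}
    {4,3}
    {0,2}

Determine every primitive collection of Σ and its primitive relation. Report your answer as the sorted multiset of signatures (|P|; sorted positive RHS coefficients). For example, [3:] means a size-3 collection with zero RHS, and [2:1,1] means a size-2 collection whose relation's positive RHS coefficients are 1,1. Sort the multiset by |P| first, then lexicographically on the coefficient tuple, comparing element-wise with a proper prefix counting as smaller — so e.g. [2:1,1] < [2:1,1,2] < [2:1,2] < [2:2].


9 minimal non-faces of Δ(Σ) (on 6 rays):

  P = {0,3}:  v_{0} + v_{3} = 0 — sig = [2:]
  P = {1,5}:  v_{1} + v_{5} = 0 — sig = [2:]
  P = {0,4}:  v_{0} + v_{4} = v_{5} — sig = [2:1]
  P = {0,5}:  v_{0} + v_{5} = v_{2} — sig = [2:1]
  P = {1,2}:  v_{1} + v_{2} = v_{0} — sig = [2:1]
  P = {1,4}:  v_{1} + v_{4} = v_{3} — sig = [2:1]
  P = {2,3}:  v_{2} + v_{3} = v_{5} — sig = [2:1]
  P = {3,5}:  v_{3} + v_{5} = v_{4} — sig = [2:1]
  P = {2,4}:  v_{2} + v_{4} = 2·v_{5} — sig = [2:2]

so the primitive-relation signature multiset is
    |P|=2: 9 collections, coeffs (), (), (1), (1), (1), (1), (1), (1), (2)


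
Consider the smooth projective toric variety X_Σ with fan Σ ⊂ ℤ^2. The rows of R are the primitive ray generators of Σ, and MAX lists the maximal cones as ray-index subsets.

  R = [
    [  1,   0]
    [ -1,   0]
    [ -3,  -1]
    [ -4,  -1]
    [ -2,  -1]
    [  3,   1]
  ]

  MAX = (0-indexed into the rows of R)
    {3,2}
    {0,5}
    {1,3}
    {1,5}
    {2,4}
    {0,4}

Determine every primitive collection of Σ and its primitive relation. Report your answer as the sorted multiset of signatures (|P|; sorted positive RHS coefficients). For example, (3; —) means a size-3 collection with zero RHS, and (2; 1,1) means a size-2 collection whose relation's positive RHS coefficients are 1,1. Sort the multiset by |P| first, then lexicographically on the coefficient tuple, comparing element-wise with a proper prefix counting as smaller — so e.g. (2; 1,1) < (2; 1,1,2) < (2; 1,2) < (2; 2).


9 collections generate NE(X_Σ); each relation:

  P={0,1}:  v_{0} + v_{1} = 0  ⟹  sig = (2; —)
  P={2,5}:  v_{2} + v_{5} = 0  ⟹  sig = (2; —)
  P={0,2}:  v_{0} + v_{2} = v_{4}  ⟹  sig = (2; 1)
  P={0,3}:  v_{0} + v_{3} = v_{2}  ⟹  sig = (2; 1)
  P={1,2}:  v_{1} + v_{2} = v_{3}  ⟹  sig = (2; 1)
  P={1,4}:  v_{1} + v_{4} = v_{2}  ⟹  sig = (2; 1)
  P={3,5}:  v_{3} + v_{5} = v_{1}  ⟹  sig = (2; 1)
  P={4,5}:  v_{4} + v_{5} = v_{0}  ⟹  sig = (2; 1)
  P={3,4}:  v_{3} + v_{4} = 2·v_{2}  ⟹  sig = (2; 2)

Hence PRS(X_Σ) =
{ (2; —) ×2,  (2; 1) ×6,  (2; 2) }


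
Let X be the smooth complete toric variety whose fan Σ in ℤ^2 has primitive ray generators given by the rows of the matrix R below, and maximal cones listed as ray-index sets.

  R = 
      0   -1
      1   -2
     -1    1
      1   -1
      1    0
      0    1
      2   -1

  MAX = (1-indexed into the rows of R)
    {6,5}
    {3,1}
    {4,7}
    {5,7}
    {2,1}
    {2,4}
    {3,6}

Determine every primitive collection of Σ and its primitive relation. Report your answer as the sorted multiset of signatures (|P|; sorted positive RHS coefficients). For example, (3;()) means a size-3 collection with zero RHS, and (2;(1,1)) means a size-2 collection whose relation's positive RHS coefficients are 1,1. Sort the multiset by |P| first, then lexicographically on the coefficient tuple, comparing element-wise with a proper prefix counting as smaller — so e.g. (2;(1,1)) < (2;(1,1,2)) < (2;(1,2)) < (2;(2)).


The 14 primitive collections of Σ (r=7, n=2):

  • {1,6}:  v_{1} + v_{6} = 0  ⟹  sig = (2;())
  • {3,4}:  v_{3} + v_{4} = 0  ⟹  sig = (2;())
  • {1,4}:  v_{1} + v_{4} = v_{2}  ⟹  sig = (2;(1))
  • {1,5}:  v_{1} + v_{5} = v_{4}  ⟹  sig = (2;(1))
  • {2,3}:  v_{2} + v_{3} = v_{1}  ⟹  sig = (2;(1))
  • {2,6}:  v_{2} + v_{6} = v_{4}  ⟹  sig = (2;(1))
  • {3,5}:  v_{3} + v_{5} = v_{6}  ⟹  sig = (2;(1))
  • {3,7}:  v_{3} + v_{7} = v_{5}  ⟹  sig = (2;(1))
  • {4,5}:  v_{4} + v_{5} = v_{7}  ⟹  sig = (2;(1))
  • {4,6}:  v_{4} + v_{6} = v_{5}  ⟹  sig = (2;(1))
  • {1,7}:  v_{1} + v_{7} = 2·v_{4}  ⟹  sig = (2;(2))
  • {2,5}:  v_{2} + v_{5} = 2·v_{4}  ⟹  sig = (2;(2))
  • {6,7}:  v_{6} + v_{7} = 2·v_{5}  ⟹  sig = (2;(2))
  • {2,7}:  v_{2} + v_{7} = 3·v_{4}  ⟹  sig = (2;(3))

Signatures (|P|; sorted positive RHS coefficients), sorted:
    (2;())
    (2;())
    (2;(1))
    (2;(1))
    (2;(1))
    (2;(1))
    (2;(1))
    (2;(1))
    (2;(1))
    (2;(1))
    (2;(2))
    (2;(2))
    (2;(2))
    (2;(3))


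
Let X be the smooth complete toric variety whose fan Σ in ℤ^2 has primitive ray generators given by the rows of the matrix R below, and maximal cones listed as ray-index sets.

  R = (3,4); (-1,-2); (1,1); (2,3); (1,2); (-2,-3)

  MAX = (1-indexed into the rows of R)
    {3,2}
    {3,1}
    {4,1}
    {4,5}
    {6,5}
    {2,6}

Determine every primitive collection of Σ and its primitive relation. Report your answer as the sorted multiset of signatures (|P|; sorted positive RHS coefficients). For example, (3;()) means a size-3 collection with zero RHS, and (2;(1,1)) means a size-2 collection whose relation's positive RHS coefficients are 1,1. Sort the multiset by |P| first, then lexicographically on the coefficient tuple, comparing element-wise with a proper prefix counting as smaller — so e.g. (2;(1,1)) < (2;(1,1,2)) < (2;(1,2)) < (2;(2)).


Δ(Σ) — 6 vertices, 9 min non-faces:

  P = {2,5}:  v_{2} + v_{5} = 0  ⟹  sig = (2;())
  P = {4,6}:  v_{4} + v_{6} = 0  ⟹  sig = (2;())
  P = {1,6}:  v_{1} + v_{6} = v_{3}  ⟹  sig = (2;(1))
  P = {2,4}:  v_{2} + v_{4} = v_{3}  ⟹  sig = (2;(1))
  P = {3,4}:  v_{3} + v_{4} = v_{1}  ⟹  sig = (2;(1))
  P = {3,5}:  v_{3} + v_{5} = v_{4}  ⟹  sig = (2;(1))
  P = {3,6}:  v_{3} + v_{6} = v_{2}  ⟹  sig = (2;(1))
  P = {1,2}:  v_{1} + v_{2} = 2·v_{3}  ⟹  sig = (2;(2))
  P = {1,5}:  v_{1} + v_{5} = 2·v_{4}  ⟹  sig = (2;(2))

Sorted signature multiset PRS(X):
    |P|=2: 9 collections, coeffs (), (), (1), (1), (1), (1), (1), (2), (2)


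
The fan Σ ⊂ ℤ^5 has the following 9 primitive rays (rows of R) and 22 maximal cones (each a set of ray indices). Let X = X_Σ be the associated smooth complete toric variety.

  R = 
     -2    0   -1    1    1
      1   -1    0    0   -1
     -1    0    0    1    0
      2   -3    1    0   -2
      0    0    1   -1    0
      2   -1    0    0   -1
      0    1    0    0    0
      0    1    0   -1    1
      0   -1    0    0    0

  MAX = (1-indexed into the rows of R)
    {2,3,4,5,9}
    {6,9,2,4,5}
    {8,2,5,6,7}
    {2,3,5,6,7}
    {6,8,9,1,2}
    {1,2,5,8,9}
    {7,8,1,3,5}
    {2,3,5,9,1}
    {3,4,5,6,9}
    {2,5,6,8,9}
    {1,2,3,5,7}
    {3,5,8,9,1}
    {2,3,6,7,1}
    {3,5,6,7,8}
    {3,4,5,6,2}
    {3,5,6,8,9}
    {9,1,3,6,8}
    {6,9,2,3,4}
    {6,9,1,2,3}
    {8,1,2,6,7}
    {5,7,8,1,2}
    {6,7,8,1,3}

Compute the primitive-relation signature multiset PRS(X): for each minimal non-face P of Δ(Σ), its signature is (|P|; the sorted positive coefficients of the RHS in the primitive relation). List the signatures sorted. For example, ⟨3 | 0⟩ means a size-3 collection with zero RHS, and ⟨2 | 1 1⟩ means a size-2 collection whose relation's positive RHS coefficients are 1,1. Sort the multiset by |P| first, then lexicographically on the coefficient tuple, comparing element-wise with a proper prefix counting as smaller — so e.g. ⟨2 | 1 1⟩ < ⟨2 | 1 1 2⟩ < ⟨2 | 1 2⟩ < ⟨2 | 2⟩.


Δ(Σ) — 9 vertices, 7 min non-faces:

  P={7,9}:  v_{7} + v_{9} = 0  ⟹  sig = ⟨2 | 0⟩
  P={4,8}:  v_{4} + v_{8} = v_{5} + v_{6} + v_{9}  ⟹  sig = ⟨2 | 1 1 1⟩
  P={4,7}:  v_{4} + v_{7} = v_{2} + v_{3} + v_{5} + v_{6}  ⟹  sig = ⟨2 | 1 1 1 1⟩
  P={1,4}:  v_{1} + v_{4} = v_{2} + v_{3} + 2·v_{9}  ⟹  sig = ⟨2 | 1 1 2⟩
  P={2,3,8}:  v_{2} + v_{3} + v_{8} = 0  ⟹  sig = ⟨3 | 0⟩
  P={1,5,6}:  v_{1} + v_{5} + v_{6} = v_{9}  ⟹  sig = ⟨3 | 1⟩
  P={2,3,5,6,9}:  v_{2} + v_{3} + v_{5} + v_{6} + v_{9} = v_{4}  ⟹  sig = ⟨5 | 1⟩

so the primitive-relation signature multiset is
    ⟨2 | 0⟩
    ⟨2 | 1 1 1⟩
    ⟨2 | 1 1 1 1⟩
    ⟨2 | 1 1 2⟩
    ⟨3 | 0⟩
    ⟨3 | 1⟩
    ⟨5 | 1⟩


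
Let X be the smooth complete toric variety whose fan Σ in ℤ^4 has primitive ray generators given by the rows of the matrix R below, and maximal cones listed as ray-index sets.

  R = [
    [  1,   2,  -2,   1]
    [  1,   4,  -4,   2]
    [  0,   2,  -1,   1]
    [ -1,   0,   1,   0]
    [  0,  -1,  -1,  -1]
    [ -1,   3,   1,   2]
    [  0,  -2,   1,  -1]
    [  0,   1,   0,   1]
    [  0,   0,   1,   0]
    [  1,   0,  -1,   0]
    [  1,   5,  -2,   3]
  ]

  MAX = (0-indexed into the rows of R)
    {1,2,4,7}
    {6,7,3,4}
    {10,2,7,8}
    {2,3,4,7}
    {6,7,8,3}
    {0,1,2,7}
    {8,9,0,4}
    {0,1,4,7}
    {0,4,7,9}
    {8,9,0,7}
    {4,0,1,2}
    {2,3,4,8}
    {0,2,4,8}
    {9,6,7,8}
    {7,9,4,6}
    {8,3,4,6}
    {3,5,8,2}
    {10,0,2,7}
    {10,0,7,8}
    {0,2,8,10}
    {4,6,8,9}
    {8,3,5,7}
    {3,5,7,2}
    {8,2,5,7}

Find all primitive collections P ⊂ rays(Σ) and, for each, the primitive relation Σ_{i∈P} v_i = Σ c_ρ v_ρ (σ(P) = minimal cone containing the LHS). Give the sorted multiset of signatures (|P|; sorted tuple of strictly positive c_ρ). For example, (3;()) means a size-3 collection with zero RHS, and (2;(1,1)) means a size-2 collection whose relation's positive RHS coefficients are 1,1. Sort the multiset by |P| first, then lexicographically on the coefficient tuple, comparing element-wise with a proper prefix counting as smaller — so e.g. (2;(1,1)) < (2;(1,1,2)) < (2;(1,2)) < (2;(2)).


Primitive collections (24):

  P = {2,6}:  v_{2} + v_{6} = 0 — sig = (2;())
  P = {3,9}:  v_{3} + v_{9} = 0 — sig = (2;())
  P = {0,3}:  v_{0} + v_{3} = v_{2} — sig = (2;(1))
  P = {0,6}:  v_{0} + v_{6} = v_{9} — sig = (2;(1))
  P = {2,9}:  v_{2} + v_{9} = v_{0} — sig = (2;(1))
  P = {1,8}:  v_{1} + v_{8} = v_{0} + v_{2} — sig = (2;(1,1))
  P = {4,5}:  v_{4} + v_{5} = v_{2} + v_{3} — sig = (2;(1,1))
  P = {4,10}:  v_{4} + v_{10} = v_{0} + v_{2} — sig = (2;(1,1))
  P = {1,6}:  v_{1} + v_{6} = v_{0} + v_{4} + v_{7} — sig = (2;(1,1,1))
  P = {5,6}:  v_{5} + v_{6} = v_{3} + v_{7} + v_{8} — sig = (2;(1,1,1))
  P = {5,9}:  v_{5} + v_{9} = v_{2} + v_{7} + v_{8} — sig = (2;(1,1,1))
  P = {6,10}:  v_{6} + v_{10} = v_{0} + v_{7} + v_{8} — sig = (2;(1,1,1))
  P = {0,5}:  v_{0} + v_{5} = 2·v_{2} + v_{7} + v_{8} — sig = (2;(1,1,2))
  P = {1,3}:  v_{1} + v_{3} = 2·v_{2} + v_{4} + v_{7} — sig = (2;(1,1,2))
  P = {1,9}:  v_{1} + v_{9} = 2·v_{0} + v_{4} + v_{7} — sig = (2;(1,1,2))
  P = {3,10}:  v_{3} + v_{10} = 2·v_{2} + v_{7} + v_{8} — sig = (2;(1,1,2))
  P = {9,10}:  v_{9} + v_{10} = 2·v_{0} + v_{7} + v_{8} — sig = (2;(1,1,2))
  P = {1,10}:  v_{1} + v_{10} = 2·v_{0} + 2·v_{2} + v_{7} — sig = (2;(1,2,2))
  P = {1,5}:  v_{1} + v_{5} = 3·v_{2} + v_{7} — sig = (2;(1,3))
  P = {5,10}:  v_{5} + v_{10} = 3·v_{2} + 2·v_{7} + 2·v_{8} — sig = (2;(2,2,3))
  P = {4,7,8}:  v_{4} + v_{7} + v_{8} = 0 — sig = (3;())
  P = {0,2,4,7}:  v_{0} + v_{2} + v_{4} + v_{7} = v_{1} — sig = (4;(1))
  P = {0,2,7,8}:  v_{0} + v_{2} + v_{7} + v_{8} = v_{10} — sig = (4;(1))
  P = {2,3,7,8}:  v_{2} + v_{3} + v_{7} + v_{8} = v_{5} — sig = (4;(1))

so the primitive-relation signature multiset is
[(2;()), (2;()), (2;(1)), (2;(1)), (2;(1)), (2;(1,1)), (2;(1,1)), (2;(1,1)), (2;(1,1,1)), (2;(1,1,1)), (2;(1,1,1)), (2;(1,1,1)), (2;(1,1,2)), (2;(1,1,2)), (2;(1,1,2)), (2;(1,1,2)), (2;(1,1,2)), (2;(1,2,2)), (2;(1,3)), (2;(2,2,3)), (3;()), (4;(1)), (4;(1)), (4;(1))]


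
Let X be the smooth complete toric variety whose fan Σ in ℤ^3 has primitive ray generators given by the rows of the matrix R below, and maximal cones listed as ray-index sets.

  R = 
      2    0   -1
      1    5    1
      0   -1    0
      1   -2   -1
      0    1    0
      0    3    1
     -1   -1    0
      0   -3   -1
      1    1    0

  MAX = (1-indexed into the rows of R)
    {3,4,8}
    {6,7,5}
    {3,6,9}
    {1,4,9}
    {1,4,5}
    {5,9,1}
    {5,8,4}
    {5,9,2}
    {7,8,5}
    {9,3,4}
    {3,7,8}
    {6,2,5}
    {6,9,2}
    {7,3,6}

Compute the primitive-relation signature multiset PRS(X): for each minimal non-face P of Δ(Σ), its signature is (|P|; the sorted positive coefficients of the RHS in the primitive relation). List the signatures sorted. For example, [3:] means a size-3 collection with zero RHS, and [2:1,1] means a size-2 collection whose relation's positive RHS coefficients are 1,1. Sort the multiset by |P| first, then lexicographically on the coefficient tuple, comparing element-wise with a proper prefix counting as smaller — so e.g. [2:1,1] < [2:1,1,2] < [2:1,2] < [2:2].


The 17 primitive collections of Σ (r=9, n=3):

  P = {3,5}:  v_{3} + v_{5} = 0  so sig = [2:]
  P = {6,8}:  v_{6} + v_{8} = 0  so sig = [2:]
  P = {7,9}:  v_{7} + v_{9} = 0  so sig = [2:]
  P = {4,6}:  v_{4} + v_{6} = v_{9}  so sig = [2:1]
  P = {4,7}:  v_{4} + v_{7} = v_{8}  so sig = [2:1]
  P = {8,9}:  v_{8} + v_{9} = v_{4}  so sig = [2:1]
  P = {1,3}:  v_{1} + v_{3} = v_{4} + v_{9}  so sig = [2:1,1]
  P = {1,7}:  v_{1} + v_{7} = v_{4} + v_{5}  so sig = [2:1,1]
  P = {2,3}:  v_{2} + v_{3} = v_{6} + v_{9}  so sig = [2:1,1]
  P = {2,7}:  v_{2} + v_{7} = v_{5} + v_{6}  so sig = [2:1,1]
  P = {2,8}:  v_{2} + v_{8} = v_{5} + v_{9}  so sig = [2:1,1]
  P = {1,6}:  v_{1} + v_{6} = v_{5} + 2·v_{9}  so sig = [2:1,2]
  P = {1,8}:  v_{1} + v_{8} = 2·v_{4} + v_{5}  so sig = [2:1,2]
  P = {2,4}:  v_{2} + v_{4} = v_{5} + 2·v_{9}  so sig = [2:1,2]
  P = {1,2}:  v_{1} + v_{2} = 2·v_{5} + 3·v_{9}  so sig = [2:2,3]
  P = {4,5,9}:  v_{4} + v_{5} + v_{9} = v_{1}  so sig = [3:1]
  P = {5,6,9}:  v_{5} + v_{6} + v_{9} = v_{2}  so sig = [3:1]

so the primitive-relation signature multiset is
    [2:]
    [2:]
    [2:]
    [2:1]
    [2:1]
    [2:1]
    [2:1,1]
    [2:1,1]
    [2:1,1]
    [2:1,1]
    [2:1,1]
    [2:1,2]
    [2:1,2]
    [2:1,2]
    [2:2,3]
    [3:1]
    [3:1]
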